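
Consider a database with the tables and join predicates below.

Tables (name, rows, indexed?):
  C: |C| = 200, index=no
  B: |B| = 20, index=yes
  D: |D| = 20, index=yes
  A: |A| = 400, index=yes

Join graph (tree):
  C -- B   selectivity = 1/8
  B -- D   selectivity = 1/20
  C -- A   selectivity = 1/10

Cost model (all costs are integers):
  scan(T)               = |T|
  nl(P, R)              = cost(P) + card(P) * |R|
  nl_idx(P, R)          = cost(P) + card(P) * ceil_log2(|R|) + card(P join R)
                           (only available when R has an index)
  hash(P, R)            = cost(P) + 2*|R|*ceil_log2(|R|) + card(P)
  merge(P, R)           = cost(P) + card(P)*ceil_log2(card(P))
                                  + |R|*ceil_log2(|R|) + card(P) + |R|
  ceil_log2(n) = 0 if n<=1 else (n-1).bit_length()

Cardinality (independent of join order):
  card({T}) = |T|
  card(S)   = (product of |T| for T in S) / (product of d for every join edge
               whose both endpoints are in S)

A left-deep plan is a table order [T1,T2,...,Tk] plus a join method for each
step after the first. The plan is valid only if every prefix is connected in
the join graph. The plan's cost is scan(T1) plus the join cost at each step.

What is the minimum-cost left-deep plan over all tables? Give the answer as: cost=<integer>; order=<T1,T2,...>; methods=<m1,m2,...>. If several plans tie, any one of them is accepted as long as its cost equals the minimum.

Selinger DP (subsets sized 1..n):
  {C}: scan cost=200, card=200
  {B}: scan cost=20, card=20
  {D}: scan cost=20, card=20
  {A}: scan cost=400, card=400
  {BC}: card=500; try (B,hash)→600, (B,nl_idx)→1700, (C,merge)→1940, (B,merge)→2120, (C,hash)→3240, (C,nl)→4020 …(+1); best=600 via (B,hash)
  {AC}: card=8000; try (C,hash)→4000, (A,merge)→6000, (C,merge)→6200, (A,hash)→7600, (A,nl_idx)→10000, (A,nl)→80200 …(+1); best=4000 via (C,hash)
  {BD}: card=20; try (D,nl_idx)→140, (B,nl_idx)→140, (D,hash)→240, (B,hash)→240, (D,merge)→260, (B,merge)→260 …(+2); best=140 via (D,nl_idx)
  {BCD}: card=500; try (D,hash)→1300, (C,merge)→2060, (C,hash)→3360, (D,nl_idx)→3600, (C,nl)→4140, (D,merge)→5720 …(+1); best=1300 via (D,hash)
  {ABC}: card=20000; try (A,hash)→8300, (A,merge)→9600, (B,hash)→12200, (A,nl_idx)→25100, (B,nl_idx)→64000, (B,merge)→116120 …(+2); best=8300 via (A,hash)
  {ABCD}: card=20000; try (A,hash)→9000, (A,merge)→10300, (A,nl_idx)→25800, (D,hash)→28500, (D,nl_idx)→128300, (A,nl)→201300 …(+2); best=9000 via (A,hash)

cost=9000; order=C,B,D,A; methods=hash,hash,hash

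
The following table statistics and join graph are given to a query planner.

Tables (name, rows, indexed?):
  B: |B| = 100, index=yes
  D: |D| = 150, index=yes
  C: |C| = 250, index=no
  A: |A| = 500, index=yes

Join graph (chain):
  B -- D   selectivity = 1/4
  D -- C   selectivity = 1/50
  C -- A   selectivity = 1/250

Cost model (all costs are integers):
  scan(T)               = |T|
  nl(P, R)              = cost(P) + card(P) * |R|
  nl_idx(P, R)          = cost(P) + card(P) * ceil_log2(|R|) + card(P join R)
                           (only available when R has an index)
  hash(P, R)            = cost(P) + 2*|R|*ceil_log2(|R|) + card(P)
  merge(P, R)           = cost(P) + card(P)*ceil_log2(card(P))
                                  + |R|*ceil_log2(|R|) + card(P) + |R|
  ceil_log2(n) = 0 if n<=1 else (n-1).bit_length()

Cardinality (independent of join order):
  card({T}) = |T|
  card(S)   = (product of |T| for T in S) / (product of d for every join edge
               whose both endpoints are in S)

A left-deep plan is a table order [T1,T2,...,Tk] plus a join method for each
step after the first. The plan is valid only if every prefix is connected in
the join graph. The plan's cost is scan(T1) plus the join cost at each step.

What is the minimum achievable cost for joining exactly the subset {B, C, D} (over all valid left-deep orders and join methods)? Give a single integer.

Selinger DP over subsets of {B,C,D}:
  {B}: scan cost=100, card=100
  {D}: scan cost=150, card=150
  {C}: scan cost=250, card=250
  {BD}: card=3750; try (B,hash)→1700, (D,merge)→2250, (B,merge)→2300, (D,hash)→2600, (D,nl_idx)→4650, (B,nl_idx)→4950 …(+2); best=1700 via (B,hash)
  {CD}: card=750; try (D,hash)→2900, (D,nl_idx)→3000, (C,merge)→3750, (D,merge)→3850, (C,hash)→4300, (C,nl)→37650 …(+1); best=2900 via (D,hash)
  {BCD}: card=18750; try (B,hash)→5050, (C,hash)→9450, (B,merge)→11950, (B,nl_idx)→26900, (C,merge)→52700, (B,nl)→77900 …(+1); best=5050 via (B,hash)

5050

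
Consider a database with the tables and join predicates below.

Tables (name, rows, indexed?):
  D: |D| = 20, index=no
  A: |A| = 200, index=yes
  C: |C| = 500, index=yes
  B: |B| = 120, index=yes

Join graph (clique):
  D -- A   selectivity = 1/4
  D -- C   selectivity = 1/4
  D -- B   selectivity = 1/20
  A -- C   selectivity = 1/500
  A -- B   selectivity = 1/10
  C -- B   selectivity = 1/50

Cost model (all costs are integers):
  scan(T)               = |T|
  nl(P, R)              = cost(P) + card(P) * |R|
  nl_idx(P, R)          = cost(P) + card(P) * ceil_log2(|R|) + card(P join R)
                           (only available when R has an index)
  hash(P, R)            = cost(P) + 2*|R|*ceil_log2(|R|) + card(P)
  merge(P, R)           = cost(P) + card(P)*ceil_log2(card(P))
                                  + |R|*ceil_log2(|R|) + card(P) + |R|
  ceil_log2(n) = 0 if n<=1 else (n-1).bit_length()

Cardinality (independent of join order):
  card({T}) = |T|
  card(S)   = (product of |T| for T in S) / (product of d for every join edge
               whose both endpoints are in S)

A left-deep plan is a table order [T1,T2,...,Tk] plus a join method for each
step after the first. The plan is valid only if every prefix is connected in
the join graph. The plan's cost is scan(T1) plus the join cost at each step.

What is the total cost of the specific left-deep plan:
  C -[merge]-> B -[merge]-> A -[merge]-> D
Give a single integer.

23116

step 1: scan C: cost=500, card=500
step 2: join B via merge
    card(P join B) = 500*120/(50) = 1200
    cost = 500 + 500*9 + 120*7 + 500 + 120 = 6460
step 3: join A via merge
    card(P join A) = 1200*200/(500*10) = 48
    cost = 6460 + 1200*11 + 200*8 + 1200 + 200 = 22660
step 4: join D via merge
    card(P join D) = 48*20/(4*4*20) = 3
    cost = 22660 + 48*6 + 20*5 + 48 + 20 = 23116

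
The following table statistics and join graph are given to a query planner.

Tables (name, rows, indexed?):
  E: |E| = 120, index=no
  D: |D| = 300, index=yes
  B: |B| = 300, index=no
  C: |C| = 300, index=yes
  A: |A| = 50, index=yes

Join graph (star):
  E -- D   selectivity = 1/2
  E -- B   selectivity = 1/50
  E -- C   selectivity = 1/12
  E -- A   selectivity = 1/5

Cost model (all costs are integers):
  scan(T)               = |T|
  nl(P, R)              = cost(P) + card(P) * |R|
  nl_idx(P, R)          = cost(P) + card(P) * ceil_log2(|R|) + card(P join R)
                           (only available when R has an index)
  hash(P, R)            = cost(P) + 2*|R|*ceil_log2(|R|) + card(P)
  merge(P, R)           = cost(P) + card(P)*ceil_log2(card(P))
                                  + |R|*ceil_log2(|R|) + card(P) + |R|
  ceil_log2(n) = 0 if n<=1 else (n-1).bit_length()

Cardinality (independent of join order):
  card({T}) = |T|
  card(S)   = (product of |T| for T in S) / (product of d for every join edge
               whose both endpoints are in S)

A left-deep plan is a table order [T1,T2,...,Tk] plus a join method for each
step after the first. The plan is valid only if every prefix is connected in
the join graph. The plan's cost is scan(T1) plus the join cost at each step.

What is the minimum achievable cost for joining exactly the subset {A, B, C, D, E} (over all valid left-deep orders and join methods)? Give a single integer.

Selinger DP over subsets of {A,B,C,D,E}:
  {E}: scan cost=120, card=120
  {D}: scan cost=300, card=300
  {B}: scan cost=300, card=300
  {C}: scan cost=300, card=300
  {A}: scan cost=50, card=50
  {DE}: card=18000; try (E,hash)→2280, (D,merge)→4080, (E,merge)→4260, (D,hash)→5640, (D,nl_idx)→19200, (D,nl)→36120 …(+1); best=2280 via (E,hash)
  {BE}: card=720; try (E,hash)→2280, (B,merge)→4080, (E,merge)→4260, (B,hash)→5640, (B,nl)→36120, (E,nl)→36300; best=2280 via (E,hash)
  {CE}: card=3000; try (E,hash)→2280, (C,merge)→4080, (C,nl_idx)→4200, (E,merge)→4260, (C,hash)→5640, (C,nl)→36120 …(+1); best=2280 via (E,hash)
  {AE}: card=1200; try (A,hash)→840, (E,merge)→1360, (A,merge)→1430, (E,hash)→1780, (A,nl_idx)→2040, (E,nl)→6050 …(+1); best=840 via (A,hash)
  {BDE}: card=108000; try (D,hash)→8400, (D,merge)→13200, (B,hash)→25680, (D,nl_idx)→116760, (D,nl)→218280, (B,merge)→293280 …(+1); best=8400 via (D,hash)
  {CDE}: card=450000; try (D,hash)→10680, (C,hash)→25680, (D,merge)→44280, (C,merge)→293280, (D,nl_idx)→479280, (C,nl_idx)→614280 …(+2); best=10680 via (D,hash)
  {ADE}: card=180000; try (D,hash)→7440, (D,merge)→18240, (A,hash)→20880, (D,nl_idx)→191640, (A,nl_idx)→290280, (A,merge)→290630 …(+2); best=7440 via (D,hash)
  {BCE}: card=18000; try (C,hash)→8400, (B,hash)→10680, (C,merge)→13200, (C,nl_idx)→26760, (B,merge)→44280, (C,nl)→218280 …(+1); best=8400 via (C,hash)
  {ABE}: card=7200; try (A,hash)→3600, (B,hash)→7440, (A,merge)→10550, (A,nl_idx)→13800, (B,merge)→18240, (A,nl)→38280 …(+1); best=3600 via (A,hash)
  {ACE}: card=30000; try (A,hash)→5880, (C,hash)→7440, (C,merge)→18240, (A,merge)→41630, (C,nl_idx)→41640, (A,nl_idx)→50280 …(+2); best=5880 via (A,hash)
  {BCDE}: card=2700000; try (D,hash)→31800, (C,hash)→121800, (D,merge)→299400, (B,hash)→466080, (C,merge)→1955400, (D,nl_idx)→2870400 …(+5); best=31800 via (D,hash)
  {ABDE}: card=1080000; try (D,hash)→16200, (D,merge)→107400, (A,hash)→117000, (B,hash)→192840, (D,nl_idx)→1148400, (A,nl_idx)→1736400 …(+5); best=16200 via (D,hash)
  {ACDE}: card=4500000; try (D,hash)→41280, (C,hash)→192840, (A,hash)→461280, (D,merge)→488880, (C,merge)→3430440, (D,nl_idx)→4775880 …(+6); best=41280 via (D,hash)
  {ABCE}: card=180000; try (C,hash)→16200, (A,hash)→27000, (B,hash)→41280, (C,merge)→107400, (C,nl_idx)→248400, (A,nl_idx)→296400 …(+5); best=16200 via (C,hash)
  {ABCDE}: card=27000000; try (D,hash)→201600, (C,hash)→1101600, (A,hash)→2732400, (D,merge)→3439200, (B,hash)→4546680, (C,merge)→23779200 …(+9); best=201600 via (D,hash)

201600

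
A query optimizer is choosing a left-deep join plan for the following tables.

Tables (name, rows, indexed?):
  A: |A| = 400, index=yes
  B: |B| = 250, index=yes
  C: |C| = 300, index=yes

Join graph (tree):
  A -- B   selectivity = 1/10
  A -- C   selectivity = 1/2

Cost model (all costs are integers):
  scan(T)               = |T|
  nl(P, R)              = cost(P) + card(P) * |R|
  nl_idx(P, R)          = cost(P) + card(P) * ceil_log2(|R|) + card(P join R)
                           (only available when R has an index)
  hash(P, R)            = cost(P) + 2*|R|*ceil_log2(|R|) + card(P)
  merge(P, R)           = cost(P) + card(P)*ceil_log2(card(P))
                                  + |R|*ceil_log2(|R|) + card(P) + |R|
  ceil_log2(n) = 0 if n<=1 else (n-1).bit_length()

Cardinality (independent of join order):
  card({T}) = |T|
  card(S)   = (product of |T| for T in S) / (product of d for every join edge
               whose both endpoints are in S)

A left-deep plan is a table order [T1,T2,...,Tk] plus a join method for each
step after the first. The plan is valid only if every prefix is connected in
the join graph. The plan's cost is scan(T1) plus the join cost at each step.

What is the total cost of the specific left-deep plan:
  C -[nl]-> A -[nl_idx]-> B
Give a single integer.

2100300

step 1: scan C: cost=300, card=300
step 2: join A via nl
    card(P join A) = 300*400/(2) = 60000
    cost = 300 + 300*400 = 120300
step 3: join B via nl_idx
    card(P join B) = 60000*250/(10) = 1500000
    cost = 120300 + 60000*8 + 1500000 = 2100300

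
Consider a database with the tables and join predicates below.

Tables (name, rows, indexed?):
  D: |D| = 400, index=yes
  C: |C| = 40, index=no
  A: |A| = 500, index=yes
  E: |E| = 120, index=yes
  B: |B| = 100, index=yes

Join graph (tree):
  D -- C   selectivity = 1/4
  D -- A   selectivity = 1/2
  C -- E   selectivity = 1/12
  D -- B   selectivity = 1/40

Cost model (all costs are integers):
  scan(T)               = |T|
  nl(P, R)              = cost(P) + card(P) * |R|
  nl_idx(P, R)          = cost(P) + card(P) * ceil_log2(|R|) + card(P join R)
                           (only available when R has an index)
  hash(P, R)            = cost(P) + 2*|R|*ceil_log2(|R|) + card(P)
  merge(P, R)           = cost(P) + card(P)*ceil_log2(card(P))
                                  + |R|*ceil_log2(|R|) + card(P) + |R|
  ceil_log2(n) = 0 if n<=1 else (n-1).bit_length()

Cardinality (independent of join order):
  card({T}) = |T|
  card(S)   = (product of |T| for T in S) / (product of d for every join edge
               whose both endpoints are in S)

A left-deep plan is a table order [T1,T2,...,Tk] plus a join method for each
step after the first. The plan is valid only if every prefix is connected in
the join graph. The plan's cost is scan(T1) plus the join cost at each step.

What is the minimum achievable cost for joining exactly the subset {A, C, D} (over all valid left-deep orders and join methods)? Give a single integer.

Selinger DP over subsets of {A,C,D}:
  {D}: scan cost=400, card=400
  {C}: scan cost=40, card=40
  {A}: scan cost=500, card=500
  {CD}: card=4000; try (C,hash)→1280, (D,merge)→4320, (D,nl_idx)→4400, (C,merge)→4680, (D,hash)→7280, (D,nl)→16040 …(+1); best=1280 via (C,hash)
  {AD}: card=100000; try (D,hash)→8200, (A,merge)→9400, (D,merge)→9500, (A,hash)→9800, (A,nl_idx)→104000, (D,nl_idx)→105000 …(+2); best=8200 via (D,hash)
  {ACD}: card=1000000; try (A,hash)→14280, (A,merge)→58280, (C,hash)→108680, (A,nl_idx)→1037280, (C,merge)→1808480, (A,nl)→2001280 …(+1); best=14280 via (A,hash)

14280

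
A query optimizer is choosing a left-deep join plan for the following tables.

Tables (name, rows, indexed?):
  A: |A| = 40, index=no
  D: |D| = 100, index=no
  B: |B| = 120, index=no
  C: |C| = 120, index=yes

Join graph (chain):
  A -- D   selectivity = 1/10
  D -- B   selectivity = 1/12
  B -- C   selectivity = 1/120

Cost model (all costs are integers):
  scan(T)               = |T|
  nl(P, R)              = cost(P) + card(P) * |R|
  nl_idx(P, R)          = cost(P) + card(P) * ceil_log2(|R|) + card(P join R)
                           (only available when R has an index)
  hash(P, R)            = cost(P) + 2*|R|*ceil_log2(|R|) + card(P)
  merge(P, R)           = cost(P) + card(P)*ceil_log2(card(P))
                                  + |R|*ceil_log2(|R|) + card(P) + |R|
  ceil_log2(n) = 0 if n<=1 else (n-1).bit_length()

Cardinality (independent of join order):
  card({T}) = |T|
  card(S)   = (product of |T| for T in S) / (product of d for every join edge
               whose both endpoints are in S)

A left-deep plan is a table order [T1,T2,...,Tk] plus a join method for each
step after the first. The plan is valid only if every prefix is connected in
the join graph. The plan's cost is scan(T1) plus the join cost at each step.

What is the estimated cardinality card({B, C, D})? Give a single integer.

1000

Tables in S: B(120), C(120), D(100)
Edges inside S: D-B(d=12), B-C(d=120)
numerator = 120 * 120 * 100 = 1440000
denominator = 12 * 120 = 1440
card(S) = 1440000 / 1440 = 1000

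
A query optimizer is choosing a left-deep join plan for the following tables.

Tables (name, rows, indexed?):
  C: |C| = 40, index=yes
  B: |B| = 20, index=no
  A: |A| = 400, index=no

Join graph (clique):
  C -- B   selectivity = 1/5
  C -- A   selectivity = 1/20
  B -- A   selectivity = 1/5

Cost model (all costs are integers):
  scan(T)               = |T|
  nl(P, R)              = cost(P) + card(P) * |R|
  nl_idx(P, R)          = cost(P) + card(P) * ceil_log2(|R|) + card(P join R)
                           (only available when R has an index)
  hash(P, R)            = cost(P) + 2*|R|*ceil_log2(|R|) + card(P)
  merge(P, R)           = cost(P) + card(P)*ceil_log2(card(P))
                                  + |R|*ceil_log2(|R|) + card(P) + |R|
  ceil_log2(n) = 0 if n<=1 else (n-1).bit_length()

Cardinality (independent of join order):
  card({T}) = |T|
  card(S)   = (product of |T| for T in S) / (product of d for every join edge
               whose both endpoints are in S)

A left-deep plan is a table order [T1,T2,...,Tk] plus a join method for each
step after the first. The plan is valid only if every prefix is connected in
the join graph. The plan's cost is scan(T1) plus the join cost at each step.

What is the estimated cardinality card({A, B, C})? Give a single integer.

Tables in S: A(400), B(20), C(40)
Edges inside S: C-B(d=5), C-A(d=20), B-A(d=5)
numerator = 400 * 20 * 40 = 320000
denominator = 5 * 20 * 5 = 500
card(S) = 320000 / 500 = 640

640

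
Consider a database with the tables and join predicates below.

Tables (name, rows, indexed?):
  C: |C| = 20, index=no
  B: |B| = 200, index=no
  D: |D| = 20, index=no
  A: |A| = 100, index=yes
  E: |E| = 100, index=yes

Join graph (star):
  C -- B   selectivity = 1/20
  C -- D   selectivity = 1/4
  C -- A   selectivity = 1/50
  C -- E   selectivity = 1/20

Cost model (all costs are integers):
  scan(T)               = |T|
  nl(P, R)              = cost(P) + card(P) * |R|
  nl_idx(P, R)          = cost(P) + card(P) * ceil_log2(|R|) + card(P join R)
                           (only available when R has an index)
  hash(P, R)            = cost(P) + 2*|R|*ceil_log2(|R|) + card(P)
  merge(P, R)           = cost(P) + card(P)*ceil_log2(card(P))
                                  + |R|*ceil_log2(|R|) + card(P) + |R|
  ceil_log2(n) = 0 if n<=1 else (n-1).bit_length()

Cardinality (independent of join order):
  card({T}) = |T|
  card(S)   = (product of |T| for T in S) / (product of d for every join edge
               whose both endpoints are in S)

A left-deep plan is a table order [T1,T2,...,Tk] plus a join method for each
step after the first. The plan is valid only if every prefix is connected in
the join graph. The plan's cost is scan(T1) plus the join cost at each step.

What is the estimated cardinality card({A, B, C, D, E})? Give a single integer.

10000

Tables in S: A(100), B(200), C(20), D(20), E(100)
Edges inside S: C-B(d=20), C-D(d=4), C-A(d=50), C-E(d=20)
numerator = 100 * 200 * 20 * 20 * 100 = 800000000
denominator = 20 * 4 * 50 * 20 = 80000
card(S) = 800000000 / 80000 = 10000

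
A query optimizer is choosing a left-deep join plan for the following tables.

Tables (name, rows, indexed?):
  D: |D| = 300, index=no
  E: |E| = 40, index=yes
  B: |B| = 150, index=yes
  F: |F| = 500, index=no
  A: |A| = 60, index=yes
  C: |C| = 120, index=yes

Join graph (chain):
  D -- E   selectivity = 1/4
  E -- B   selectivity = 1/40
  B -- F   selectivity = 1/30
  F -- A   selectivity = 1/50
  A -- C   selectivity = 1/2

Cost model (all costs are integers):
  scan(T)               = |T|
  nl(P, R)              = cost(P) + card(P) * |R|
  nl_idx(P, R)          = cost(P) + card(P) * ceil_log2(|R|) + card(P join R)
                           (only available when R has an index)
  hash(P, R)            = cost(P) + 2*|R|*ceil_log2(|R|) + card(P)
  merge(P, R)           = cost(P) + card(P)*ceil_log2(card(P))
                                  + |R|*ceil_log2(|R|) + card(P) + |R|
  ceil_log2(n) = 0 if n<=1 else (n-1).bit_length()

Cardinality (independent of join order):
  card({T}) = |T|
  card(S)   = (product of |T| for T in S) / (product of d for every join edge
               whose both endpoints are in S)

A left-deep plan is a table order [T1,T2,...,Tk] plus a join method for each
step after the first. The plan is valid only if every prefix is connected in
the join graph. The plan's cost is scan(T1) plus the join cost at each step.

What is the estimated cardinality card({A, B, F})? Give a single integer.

3000

Tables in S: A(60), B(150), F(500)
Edges inside S: B-F(d=30), F-A(d=50)
numerator = 60 * 150 * 500 = 4500000
denominator = 30 * 50 = 1500
card(S) = 4500000 / 1500 = 3000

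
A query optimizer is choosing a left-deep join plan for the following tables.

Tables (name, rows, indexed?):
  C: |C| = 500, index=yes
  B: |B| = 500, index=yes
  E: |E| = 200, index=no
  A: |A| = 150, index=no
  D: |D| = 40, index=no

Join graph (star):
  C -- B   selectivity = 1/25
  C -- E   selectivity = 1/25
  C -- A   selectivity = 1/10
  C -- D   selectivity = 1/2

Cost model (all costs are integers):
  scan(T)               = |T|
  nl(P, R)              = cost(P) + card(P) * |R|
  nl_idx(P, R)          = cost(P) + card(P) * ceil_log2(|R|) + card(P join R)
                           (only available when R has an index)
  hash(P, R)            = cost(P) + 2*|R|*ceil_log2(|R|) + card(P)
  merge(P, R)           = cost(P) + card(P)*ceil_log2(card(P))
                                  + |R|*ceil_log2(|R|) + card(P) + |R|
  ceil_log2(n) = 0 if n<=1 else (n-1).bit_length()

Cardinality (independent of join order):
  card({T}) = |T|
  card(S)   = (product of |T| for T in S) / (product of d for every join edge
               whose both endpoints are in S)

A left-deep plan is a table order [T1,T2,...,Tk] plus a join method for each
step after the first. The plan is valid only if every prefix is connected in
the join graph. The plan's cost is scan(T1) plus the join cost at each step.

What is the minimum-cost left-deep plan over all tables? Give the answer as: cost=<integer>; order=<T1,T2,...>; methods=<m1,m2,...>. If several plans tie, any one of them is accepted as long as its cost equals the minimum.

Selinger DP (subsets sized 1..n):
  {C}: scan cost=500, card=500
  {B}: scan cost=500, card=500
  {E}: scan cost=200, card=200
  {A}: scan cost=150, card=150
  {D}: scan cost=40, card=40
  {BC}: card=10000; try (C,hash)→10000, (B,hash)→10000, (C,merge)→10500, (B,merge)→10500, (C,nl_idx)→15000, (B,nl_idx)→15000 …(+2); best=10000 via (C,hash)
  {CE}: card=4000; try (E,hash)→4200, (C,nl_idx)→6000, (C,merge)→7000, (E,merge)→7300, (C,hash)→9400, (C,nl)→100200 …(+1); best=4200 via (E,hash)
  {AC}: card=7500; try (A,hash)→3400, (C,merge)→6500, (A,merge)→6850, (C,nl_idx)→9000, (C,hash)→9300, (C,nl)→75150 …(+1); best=3400 via (A,hash)
  {CD}: card=10000; try (D,hash)→1480, (C,merge)→5320, (D,merge)→5780, (C,hash)→9080, (C,nl_idx)→10400, (C,nl)→20040 …(+1); best=1480 via (D,hash)
  {BCE}: card=80000; try (B,hash)→17200, (E,hash)→23200, (B,merge)→61200, (B,nl_idx)→120200, (E,merge)→161800, (B,nl)→2004200 …(+1); best=17200 via (B,hash)
  {ABC}: card=150000; try (B,hash)→19900, (A,hash)→22400, (B,merge)→113400, (A,merge)→161350, (B,nl_idx)→220900, (A,nl)→1510000 …(+1); best=19900 via (B,hash)
  {BCD}: card=200000; try (D,hash)→20480, (B,hash)→20480, (B,merge)→156480, (D,merge)→160280, (B,nl_idx)→291480, (D,nl)→410000 …(+1); best=20480 via (D,hash)
  {ACE}: card=60000; try (A,hash)→10600, (E,hash)→14100, (A,merge)→57550, (E,merge)→110200, (A,nl)→604200, (E,nl)→1503400; best=10600 via (A,hash)
  {CDE}: card=80000; try (D,hash)→8680, (E,hash)→14680, (D,merge)→56480, (E,merge)→153280, (D,nl)→164200, (E,nl)→2001480; best=8680 via (D,hash)
  {ACD}: card=150000; try (D,hash)→11380, (A,hash)→13880, (D,merge)→108680, (A,merge)→152830, (D,nl)→303400, (A,nl)→1501480; best=11380 via (D,hash)
  {ABCE}: card=1200000; try (B,hash)→79600, (A,hash)→99600, (E,hash)→173100, (B,merge)→1035600, (A,merge)→1458550, (B,nl_idx)→1750600 …(+4); best=79600 via (B,hash)
  {BCDE}: card=1600000; try (D,hash)→97680, (B,hash)→97680, (E,hash)→223680, (B,merge)→1453680, (D,merge)→1457480, (B,nl_idx)→2328680 …(+4); best=97680 via (D,hash)
  {ABCD}: card=3000000; try (D,hash)→170380, (B,hash)→170380, (A,hash)→222880, (B,merge)→2866380, (D,merge)→2870180, (A,merge)→3821830 …(+4); best=170380 via (D,hash)
  {ACDE}: card=1200000; try (D,hash)→71080, (A,hash)→91080, (E,hash)→164580, (D,merge)→1030880, (A,merge)→1450030, (D,nl)→2410600 …(+3); best=71080 via (D,hash)
  {ABCDE}: card=24000000; try (D,hash)→1280080, (B,hash)→1280080, (A,hash)→1700080, (E,hash)→3173580, (B,merge)→26476080, (D,merge)→26479880 …(+7); best=1280080 via (D,hash)

cost=1280080; order=C,E,A,B,D; methods=hash,hash,hash,hash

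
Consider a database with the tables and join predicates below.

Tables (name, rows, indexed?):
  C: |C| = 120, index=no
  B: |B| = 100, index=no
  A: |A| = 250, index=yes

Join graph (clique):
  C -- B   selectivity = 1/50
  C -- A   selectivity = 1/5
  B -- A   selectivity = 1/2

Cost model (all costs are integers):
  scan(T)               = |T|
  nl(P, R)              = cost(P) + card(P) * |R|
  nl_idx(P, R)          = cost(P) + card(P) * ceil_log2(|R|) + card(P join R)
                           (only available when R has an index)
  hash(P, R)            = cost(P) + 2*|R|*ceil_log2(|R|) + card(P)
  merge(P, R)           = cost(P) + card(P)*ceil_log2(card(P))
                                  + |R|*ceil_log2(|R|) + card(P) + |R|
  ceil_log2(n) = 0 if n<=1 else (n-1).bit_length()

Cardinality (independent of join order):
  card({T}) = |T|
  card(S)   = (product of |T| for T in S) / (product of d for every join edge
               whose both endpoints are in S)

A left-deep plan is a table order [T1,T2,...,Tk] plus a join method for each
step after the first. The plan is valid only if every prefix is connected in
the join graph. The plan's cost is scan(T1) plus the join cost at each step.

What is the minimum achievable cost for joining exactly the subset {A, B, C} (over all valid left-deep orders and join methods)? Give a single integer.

5880

Selinger DP over subsets of {A,B,C}:
  {C}: scan cost=120, card=120
  {B}: scan cost=100, card=100
  {A}: scan cost=250, card=250
  {BC}: card=240; try (B,hash)→1640, (C,merge)→1860, (C,hash)→1880, (B,merge)→1880, (C,nl)→12100, (B,nl)→12120; best=1640 via (B,hash)
  {AC}: card=6000; try (C,hash)→2180, (A,merge)→3330, (C,merge)→3460, (A,hash)→4240, (A,nl_idx)→7080, (A,nl)→30120 …(+1); best=2180 via (C,hash)
  {AB}: card=12500; try (B,hash)→1900, (A,merge)→3150, (B,merge)→3300, (A,hash)→4200, (A,nl_idx)→13400, (A,nl)→25100 …(+1); best=1900 via (B,hash)
  {ABC}: card=6000; try (A,hash)→5880, (A,merge)→6050, (A,nl_idx)→9560, (B,hash)→9580, (C,hash)→16080, (A,nl)→61640 …(+4); best=5880 via (A,hash)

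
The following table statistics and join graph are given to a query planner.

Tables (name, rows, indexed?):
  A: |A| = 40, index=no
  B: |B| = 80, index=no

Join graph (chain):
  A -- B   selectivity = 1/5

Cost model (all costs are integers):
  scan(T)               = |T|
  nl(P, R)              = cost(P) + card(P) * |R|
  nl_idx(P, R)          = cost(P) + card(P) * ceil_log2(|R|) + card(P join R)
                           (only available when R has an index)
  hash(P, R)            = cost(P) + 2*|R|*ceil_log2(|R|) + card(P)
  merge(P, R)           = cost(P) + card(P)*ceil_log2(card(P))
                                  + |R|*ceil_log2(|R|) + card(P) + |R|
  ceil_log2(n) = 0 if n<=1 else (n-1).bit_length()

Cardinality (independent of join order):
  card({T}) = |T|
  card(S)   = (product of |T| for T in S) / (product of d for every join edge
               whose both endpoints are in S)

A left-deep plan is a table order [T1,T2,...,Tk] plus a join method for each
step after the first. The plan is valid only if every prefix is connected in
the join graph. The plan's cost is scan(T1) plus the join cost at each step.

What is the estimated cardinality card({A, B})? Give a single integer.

Tables in S: A(40), B(80)
Edges inside S: A-B(d=5)
numerator = 40 * 80 = 3200
denominator = 5 = 5
card(S) = 3200 / 5 = 640

640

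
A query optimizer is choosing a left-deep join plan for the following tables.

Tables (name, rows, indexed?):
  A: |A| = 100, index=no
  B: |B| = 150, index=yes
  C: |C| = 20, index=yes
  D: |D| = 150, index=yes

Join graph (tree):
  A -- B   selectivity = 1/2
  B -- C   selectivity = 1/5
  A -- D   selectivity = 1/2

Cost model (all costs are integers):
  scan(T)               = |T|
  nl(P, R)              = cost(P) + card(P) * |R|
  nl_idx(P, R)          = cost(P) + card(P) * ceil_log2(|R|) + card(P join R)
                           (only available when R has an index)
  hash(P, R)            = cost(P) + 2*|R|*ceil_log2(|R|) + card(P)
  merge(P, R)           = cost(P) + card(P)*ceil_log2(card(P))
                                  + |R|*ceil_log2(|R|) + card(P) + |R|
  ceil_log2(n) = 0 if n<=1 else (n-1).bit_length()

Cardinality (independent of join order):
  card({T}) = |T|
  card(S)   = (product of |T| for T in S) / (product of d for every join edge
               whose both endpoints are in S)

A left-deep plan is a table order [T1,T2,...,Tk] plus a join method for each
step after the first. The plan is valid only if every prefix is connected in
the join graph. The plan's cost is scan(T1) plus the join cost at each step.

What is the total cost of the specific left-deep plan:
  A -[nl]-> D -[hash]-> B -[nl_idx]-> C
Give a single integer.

step 1: scan A: cost=100, card=100
step 2: join D via nl
    card(P join D) = 100*150/(2) = 7500
    cost = 100 + 100*150 = 15100
step 3: join B via hash
    card(P join B) = 7500*150/(2) = 562500
    cost = 15100 + 2*150*8 + 7500 = 25000
step 4: join C via nl_idx
    card(P join C) = 562500*20/(5) = 2250000
    cost = 25000 + 562500*5 + 2250000 = 5087500

5087500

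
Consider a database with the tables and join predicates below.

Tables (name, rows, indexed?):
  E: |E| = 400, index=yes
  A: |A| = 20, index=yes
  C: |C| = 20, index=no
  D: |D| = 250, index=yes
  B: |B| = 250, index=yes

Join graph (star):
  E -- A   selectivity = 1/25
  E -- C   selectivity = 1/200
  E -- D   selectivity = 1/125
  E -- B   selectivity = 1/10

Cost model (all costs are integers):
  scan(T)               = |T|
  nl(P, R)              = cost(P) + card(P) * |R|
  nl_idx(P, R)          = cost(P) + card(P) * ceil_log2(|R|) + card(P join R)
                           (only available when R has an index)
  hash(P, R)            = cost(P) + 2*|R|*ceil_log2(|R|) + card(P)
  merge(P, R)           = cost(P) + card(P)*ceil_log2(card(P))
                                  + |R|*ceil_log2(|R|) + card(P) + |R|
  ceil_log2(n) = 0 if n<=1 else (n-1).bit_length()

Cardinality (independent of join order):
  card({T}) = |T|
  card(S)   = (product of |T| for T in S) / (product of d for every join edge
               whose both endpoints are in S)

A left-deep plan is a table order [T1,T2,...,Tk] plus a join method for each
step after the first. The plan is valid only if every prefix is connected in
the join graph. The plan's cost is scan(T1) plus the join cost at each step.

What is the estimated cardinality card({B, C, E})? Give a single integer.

1000

Tables in S: B(250), C(20), E(400)
Edges inside S: E-C(d=200), E-B(d=10)
numerator = 250 * 20 * 400 = 2000000
denominator = 200 * 10 = 2000
card(S) = 2000000 / 2000 = 1000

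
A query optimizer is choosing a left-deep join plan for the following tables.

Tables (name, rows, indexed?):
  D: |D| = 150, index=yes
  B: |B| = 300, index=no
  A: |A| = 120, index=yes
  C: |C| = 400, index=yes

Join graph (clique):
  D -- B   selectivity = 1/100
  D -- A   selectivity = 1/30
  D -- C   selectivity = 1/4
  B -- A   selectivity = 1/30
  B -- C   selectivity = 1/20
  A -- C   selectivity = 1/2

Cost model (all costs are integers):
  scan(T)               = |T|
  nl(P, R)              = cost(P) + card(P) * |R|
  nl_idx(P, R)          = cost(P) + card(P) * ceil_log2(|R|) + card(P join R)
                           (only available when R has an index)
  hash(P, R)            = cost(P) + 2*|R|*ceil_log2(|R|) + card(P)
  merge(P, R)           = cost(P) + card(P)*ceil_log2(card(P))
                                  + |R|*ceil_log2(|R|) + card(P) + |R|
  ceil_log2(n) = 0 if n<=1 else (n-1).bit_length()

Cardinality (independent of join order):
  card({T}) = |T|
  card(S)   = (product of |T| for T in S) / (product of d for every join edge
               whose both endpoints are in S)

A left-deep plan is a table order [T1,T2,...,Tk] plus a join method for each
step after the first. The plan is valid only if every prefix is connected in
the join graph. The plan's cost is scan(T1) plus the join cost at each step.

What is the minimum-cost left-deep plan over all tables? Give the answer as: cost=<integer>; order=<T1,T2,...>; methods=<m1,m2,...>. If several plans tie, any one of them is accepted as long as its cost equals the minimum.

Selinger DP (subsets sized 1..n):
  {D}: scan cost=150, card=150
  {B}: scan cost=300, card=300
  {A}: scan cost=120, card=120
  {C}: scan cost=400, card=400
  {BD}: card=450; try (D,hash)→3000, (D,nl_idx)→3150, (B,merge)→4500, (D,merge)→4650, (B,hash)→5700, (B,nl)→45150 …(+1); best=3000 via (D,hash)
  {AD}: card=600; try (D,nl_idx)→1680, (A,nl_idx)→1800, (A,hash)→1980, (D,merge)→2430, (A,merge)→2460, (D,hash)→2640 …(+2); best=1680 via (D,nl_idx)
  {CD}: card=15000; try (D,hash)→3200, (C,merge)→5500, (D,merge)→5750, (C,hash)→7500, (C,nl_idx)→16500, (D,nl_idx)→18600 …(+2); best=3200 via (D,hash)
  {AB}: card=1200; try (A,hash)→2280, (A,nl_idx)→3600, (B,merge)→4080, (A,merge)→4260, (B,hash)→5640, (B,nl)→36120 …(+1); best=2280 via (A,hash)
  {BC}: card=6000; try (B,hash)→6200, (C,merge)→7300, (B,merge)→7400, (C,hash)→7800, (C,nl_idx)→9000, (C,nl)→120300 …(+1); best=6200 via (B,hash)
  {AC}: card=24000; try (A,hash)→2480, (C,merge)→5080, (A,merge)→5360, (C,hash)→7440, (C,nl_idx)→25200, (A,nl_idx)→27200 …(+2); best=2480 via (A,hash)
  {ABD}: card=60; try (A,hash)→5130, (D,hash)→5880, (A,nl_idx)→6210, (B,hash)→7680, (A,merge)→8460, (B,merge)→11280 …(+5); best=5130 via (A,hash)
  {BCD}: card=2250; try (C,nl_idx)→9300, (C,hash)→10650, (C,merge)→11500, (D,hash)→14600, (B,hash)→23600, (D,nl_idx)→56450 …(+5); best=9300 via (C,nl_idx)
  {ACD}: card=30000; try (C,hash)→9480, (C,merge)→12280, (A,hash)→19880, (D,hash)→28880, (C,nl_idx)→37080, (A,nl_idx)→138200 …(+6); best=9480 via (C,hash)
  {ABC}: card=12000; try (C,hash)→10680, (A,hash)→13880, (C,merge)→20680, (C,nl_idx)→25080, (B,hash)→31880, (A,nl_idx)→60200 …(+5); best=10680 via (C,hash)
  {ABCD}: card=150; try (C,nl_idx)→5820, (C,merge)→9550, (C,hash)→12390, (A,hash)→13230, (D,hash)→25080, (A,nl_idx)→25200 …(+9); best=5820 via (C,nl_idx)

cost=5820; order=B,D,A,C; methods=hash,hash,nl_idx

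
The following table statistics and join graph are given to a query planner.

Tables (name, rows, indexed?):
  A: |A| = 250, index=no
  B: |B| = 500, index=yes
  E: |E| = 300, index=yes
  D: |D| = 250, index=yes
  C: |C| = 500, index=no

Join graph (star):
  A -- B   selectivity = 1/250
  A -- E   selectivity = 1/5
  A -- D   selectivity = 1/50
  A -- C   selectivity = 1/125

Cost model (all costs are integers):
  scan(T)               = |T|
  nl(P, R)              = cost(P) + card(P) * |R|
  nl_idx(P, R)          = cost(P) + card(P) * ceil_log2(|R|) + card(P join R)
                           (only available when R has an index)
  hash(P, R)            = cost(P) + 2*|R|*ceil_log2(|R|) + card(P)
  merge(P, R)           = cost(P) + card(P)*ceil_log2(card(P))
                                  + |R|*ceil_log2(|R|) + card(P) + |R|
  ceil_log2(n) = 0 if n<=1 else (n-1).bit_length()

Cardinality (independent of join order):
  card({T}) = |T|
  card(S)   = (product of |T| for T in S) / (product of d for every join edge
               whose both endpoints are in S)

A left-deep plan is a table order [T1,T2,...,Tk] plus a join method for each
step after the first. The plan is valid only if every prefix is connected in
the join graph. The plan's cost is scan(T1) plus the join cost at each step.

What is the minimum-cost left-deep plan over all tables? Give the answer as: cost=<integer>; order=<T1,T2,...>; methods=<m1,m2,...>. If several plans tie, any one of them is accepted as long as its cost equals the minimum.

Selinger DP (subsets sized 1..n):
  {A}: scan cost=250, card=250
  {B}: scan cost=500, card=500
  {E}: scan cost=300, card=300
  {D}: scan cost=250, card=250
  {C}: scan cost=500, card=500
  {AB}: card=500; try (B,nl_idx)→3000, (A,hash)→5000, (B,merge)→7500, (A,merge)→7750, (B,hash)→9500, (B,nl)→125250 …(+1); best=3000 via (B,nl_idx)
  {AE}: card=15000; try (A,hash)→4600, (E,merge)→5500, (A,merge)→5550, (E,hash)→5900, (E,nl_idx)→17500, (E,nl)→75250 …(+1); best=4600 via (A,hash)
  {AD}: card=1250; try (D,nl_idx)→3500, (D,hash)→4500, (A,hash)→4500, (D,merge)→4750, (A,merge)→4750, (D,nl)→62750 …(+1); best=3500 via (D,nl_idx)
  {AC}: card=1000; try (A,hash)→5000, (C,merge)→7500, (A,merge)→7750, (C,hash)→9500, (C,nl)→125250, (A,nl)→125500; best=5000 via (A,hash)
  {ABE}: card=30000; try (E,hash)→8900, (E,merge)→11000, (B,hash)→28600, (E,nl_idx)→37500, (E,nl)→153000, (B,nl_idx)→169600 …(+2); best=8900 via (E,hash)
  {ABD}: card=2500; try (D,hash)→7500, (D,nl_idx)→9500, (D,merge)→10250, (B,hash)→13750, (B,nl_idx)→17250, (B,merge)→23500 …(+2); best=7500 via (D,hash)
  {ABC}: card=2000; try (C,hash)→12500, (C,merge)→13000, (B,hash)→15000, (B,nl_idx)→16000, (B,merge)→21000, (C,nl)→253000 …(+1); best=12500 via (C,hash)
  {ADE}: card=75000; try (E,hash)→10150, (E,merge)→21500, (D,hash)→23600, (E,nl_idx)→89750, (D,nl_idx)→199600, (D,merge)→231850 …(+2); best=10150 via (E,hash)
  {ACE}: card=60000; try (E,hash)→11400, (E,merge)→19000, (C,hash)→28600, (E,nl_idx)→74000, (C,merge)→234600, (E,nl)→305000 …(+1); best=11400 via (E,hash)
  {ACD}: card=5000; try (D,hash)→10000, (C,hash)→13750, (D,nl_idx)→18000, (D,merge)→18250, (C,merge)→23500, (D,nl)→255000 …(+1); best=10000 via (D,hash)
  {ABDE}: card=150000; try (E,hash)→15400, (D,hash)→42900, (E,merge)→43000, (B,hash)→94150, (E,nl_idx)→180000, (D,nl_idx)→398900 …(+6); best=15400 via (E,hash)
  {ABCE}: card=120000; try (E,hash)→19900, (E,merge)→39500, (C,hash)→47900, (B,hash)→80400, (E,nl_idx)→150500, (C,merge)→493900 …(+5); best=19900 via (E,hash)
  {ABCD}: card=10000; try (D,hash)→18500, (C,hash)→19000, (B,hash)→24000, (D,nl_idx)→38500, (D,merge)→38750, (C,merge)→45000 …(+5); best=18500 via (D,hash)
  {ACDE}: card=300000; try (E,hash)→20400, (D,hash)→75400, (E,merge)→83000, (C,hash)→94150, (E,nl_idx)→355000, (D,nl_idx)→791400 …(+5); best=20400 via (E,hash)
  {ABCDE}: card=600000; try (E,hash)→33900, (D,hash)→143900, (E,merge)→171500, (C,hash)→174400, (B,hash)→329400, (E,nl_idx)→708500 …(+9); best=33900 via (E,hash)

cost=33900; order=A,B,C,D,E; methods=nl_idx,hash,hash,hash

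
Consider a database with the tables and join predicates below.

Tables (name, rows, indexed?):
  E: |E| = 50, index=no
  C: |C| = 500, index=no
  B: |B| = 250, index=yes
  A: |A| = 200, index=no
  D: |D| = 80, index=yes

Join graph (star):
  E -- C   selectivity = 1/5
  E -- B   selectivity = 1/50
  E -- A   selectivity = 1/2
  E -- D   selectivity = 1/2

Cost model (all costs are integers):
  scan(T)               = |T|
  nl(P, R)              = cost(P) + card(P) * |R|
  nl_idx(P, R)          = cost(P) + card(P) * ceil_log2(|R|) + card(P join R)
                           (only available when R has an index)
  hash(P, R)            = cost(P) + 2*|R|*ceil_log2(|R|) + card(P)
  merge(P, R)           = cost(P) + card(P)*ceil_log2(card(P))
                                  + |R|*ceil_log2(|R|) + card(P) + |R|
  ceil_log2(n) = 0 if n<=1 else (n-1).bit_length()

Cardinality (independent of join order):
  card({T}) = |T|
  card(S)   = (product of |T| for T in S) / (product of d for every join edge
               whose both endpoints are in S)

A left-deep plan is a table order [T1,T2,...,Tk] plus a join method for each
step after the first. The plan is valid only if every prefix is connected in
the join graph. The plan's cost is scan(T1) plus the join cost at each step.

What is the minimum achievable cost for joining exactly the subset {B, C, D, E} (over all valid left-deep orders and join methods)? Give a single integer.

Selinger DP over subsets of {B,C,D,E}:
  {E}: scan cost=50, card=50
  {C}: scan cost=500, card=500
  {B}: scan cost=250, card=250
  {D}: scan cost=80, card=80
  {CE}: card=5000; try (E,hash)→1600, (C,merge)→5400, (E,merge)→5850, (C,hash)→9100, (C,nl)→25050, (E,nl)→25500; best=1600 via (E,hash)
  {BE}: card=250; try (B,nl_idx)→700, (E,hash)→1100, (B,merge)→2650, (E,merge)→2850, (B,hash)→4100, (B,nl)→12550 …(+1); best=700 via (B,nl_idx)
  {DE}: card=2000; try (E,hash)→760, (D,merge)→1040, (E,merge)→1070, (D,hash)→1220, (D,nl_idx)→2400, (D,nl)→4050 …(+1); best=760 via (E,hash)
  {BCE}: card=25000; try (C,merge)→7950, (C,hash)→9950, (B,hash)→10600, (B,nl_idx)→66600, (B,merge)→73850, (C,nl)→125700 …(+1); best=7950 via (C,merge)
  {CDE}: card=200000; try (D,hash)→7720, (C,hash)→11760, (C,merge)→29760, (D,merge)→72240, (D,nl_idx)→236600, (D,nl)→401600 …(+1); best=7720 via (D,hash)
  {BDE}: card=10000; try (D,hash)→2070, (D,merge)→3590, (B,hash)→6760, (D,nl_idx)→12450, (D,nl)→20700, (B,nl_idx)→26760 …(+2); best=2070 via (D,hash)
  {BCDE}: card=1000000; try (C,hash)→21070, (D,hash)→34070, (C,merge)→157070, (B,hash)→211720, (D,merge)→408590, (D,nl_idx)→1182950 …(+5); best=21070 via (C,hash)

21070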